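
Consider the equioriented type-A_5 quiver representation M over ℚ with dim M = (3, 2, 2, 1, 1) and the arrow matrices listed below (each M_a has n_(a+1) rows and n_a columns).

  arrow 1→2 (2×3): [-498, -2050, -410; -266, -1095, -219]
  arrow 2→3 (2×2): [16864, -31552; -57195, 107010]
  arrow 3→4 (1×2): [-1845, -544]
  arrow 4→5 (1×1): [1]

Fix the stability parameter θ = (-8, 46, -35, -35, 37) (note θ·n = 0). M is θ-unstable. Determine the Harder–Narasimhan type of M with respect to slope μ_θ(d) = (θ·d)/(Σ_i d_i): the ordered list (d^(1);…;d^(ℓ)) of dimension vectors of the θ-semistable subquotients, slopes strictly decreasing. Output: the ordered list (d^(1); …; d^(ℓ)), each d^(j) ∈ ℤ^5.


Via rank(M_{q-1}∘⋯∘M_p): M ≅ I[1,1], I[1,2], I[1,3], I[3,5].
μ_θ-semistable layers: μ^(1)=46; μ^(2)=37; μ^(3)=11/2; μ^(4)=-8; μ^(5)=-35

((0, 1, 0, 0, 0); (0, 0, 0, 0, 1); (0, 1, 1, 0, 0); (3, 0, 0, 0, 0); (0, 0, 1, 1, 0))


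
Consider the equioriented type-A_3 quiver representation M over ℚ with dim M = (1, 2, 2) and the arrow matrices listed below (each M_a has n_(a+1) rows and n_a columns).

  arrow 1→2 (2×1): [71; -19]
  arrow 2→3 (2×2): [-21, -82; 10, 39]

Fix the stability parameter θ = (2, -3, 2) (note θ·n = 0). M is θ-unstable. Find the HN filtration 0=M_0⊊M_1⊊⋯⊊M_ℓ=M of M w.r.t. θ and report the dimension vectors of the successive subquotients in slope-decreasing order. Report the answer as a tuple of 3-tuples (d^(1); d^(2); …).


Barcode: M ≅ I[1,3], I[2,3]. HN layers by μ_θ (3 steps, strictly decreasing):
  μ^(1)=2; μ^(2)=-1/2; μ^(3)=-3

((0, 0, 2); (1, 1, 0); (0, 1, 0))


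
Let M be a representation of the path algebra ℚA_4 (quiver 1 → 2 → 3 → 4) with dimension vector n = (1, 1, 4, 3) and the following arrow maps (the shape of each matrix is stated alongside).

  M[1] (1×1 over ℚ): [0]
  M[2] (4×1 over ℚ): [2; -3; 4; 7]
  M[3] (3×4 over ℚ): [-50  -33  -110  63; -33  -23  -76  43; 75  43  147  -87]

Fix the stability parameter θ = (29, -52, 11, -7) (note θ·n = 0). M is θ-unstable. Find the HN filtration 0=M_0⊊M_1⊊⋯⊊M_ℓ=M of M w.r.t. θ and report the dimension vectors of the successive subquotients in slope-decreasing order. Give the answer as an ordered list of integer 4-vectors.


Via rank(M_{q-1}∘⋯∘M_p): M ≅ I[1,1], I[2,3], I[3,4]^3.
μ_θ-semistable layers: μ^(1)=29; μ^(2)=11; μ^(3)=2; μ^(4)=-52

((1, 0, 0, 0); (0, 0, 1, 0); (0, 0, 3, 3); (0, 1, 0, 0))


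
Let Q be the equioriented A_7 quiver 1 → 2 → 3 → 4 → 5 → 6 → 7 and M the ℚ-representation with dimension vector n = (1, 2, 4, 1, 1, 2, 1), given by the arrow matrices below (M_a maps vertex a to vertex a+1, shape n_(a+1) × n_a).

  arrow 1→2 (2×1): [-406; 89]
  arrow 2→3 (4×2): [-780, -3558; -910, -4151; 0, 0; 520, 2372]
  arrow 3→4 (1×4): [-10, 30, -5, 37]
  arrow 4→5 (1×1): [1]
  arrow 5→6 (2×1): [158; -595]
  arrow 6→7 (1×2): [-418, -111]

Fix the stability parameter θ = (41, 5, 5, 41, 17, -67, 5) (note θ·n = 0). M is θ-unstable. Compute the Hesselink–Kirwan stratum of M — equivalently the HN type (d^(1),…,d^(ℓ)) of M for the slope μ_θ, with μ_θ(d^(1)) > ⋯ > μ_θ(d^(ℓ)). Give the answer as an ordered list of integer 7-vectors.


Barcode: M ≅ I[1,7], I[2,2], I[3,3]^3, I[6,6]. HN layers by μ_θ (3 steps, strictly decreasing):
  μ^(1)=47/7; μ^(2)=5; μ^(3)=-67

((1, 1, 1, 1, 1, 1, 1); (0, 1, 3, 0, 0, 0, 0); (0, 0, 0, 0, 0, 1, 0))


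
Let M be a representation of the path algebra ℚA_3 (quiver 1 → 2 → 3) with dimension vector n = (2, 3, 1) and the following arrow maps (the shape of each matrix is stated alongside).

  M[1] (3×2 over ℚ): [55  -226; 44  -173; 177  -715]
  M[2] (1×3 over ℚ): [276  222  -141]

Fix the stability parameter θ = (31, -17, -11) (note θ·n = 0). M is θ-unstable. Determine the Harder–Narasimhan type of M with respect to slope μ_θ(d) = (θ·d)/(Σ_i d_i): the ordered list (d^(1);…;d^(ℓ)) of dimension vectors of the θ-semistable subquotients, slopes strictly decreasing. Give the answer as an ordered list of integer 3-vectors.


Barcode: M ≅ I[1,2], I[1,3], I[2,2]. HN layers by μ_θ (3 steps, strictly decreasing):
  μ^(1)=7; μ^(2)=1; μ^(3)=-17

((1, 1, 0); (1, 1, 1); (0, 1, 0))


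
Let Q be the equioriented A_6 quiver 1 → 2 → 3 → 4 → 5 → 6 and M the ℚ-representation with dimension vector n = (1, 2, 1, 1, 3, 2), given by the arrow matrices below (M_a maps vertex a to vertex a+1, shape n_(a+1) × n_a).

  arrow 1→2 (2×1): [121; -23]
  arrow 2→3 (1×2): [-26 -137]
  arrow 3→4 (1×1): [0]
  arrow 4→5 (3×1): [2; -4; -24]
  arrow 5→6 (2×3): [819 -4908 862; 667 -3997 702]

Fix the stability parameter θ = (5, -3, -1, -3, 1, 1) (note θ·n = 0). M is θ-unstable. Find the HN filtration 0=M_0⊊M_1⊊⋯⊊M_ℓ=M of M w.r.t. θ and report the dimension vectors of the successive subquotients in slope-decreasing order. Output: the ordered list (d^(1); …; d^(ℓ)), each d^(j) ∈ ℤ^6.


Interval decomposition of M: I[1,3], I[2,2], I[4,6], I[5,5], I[5,6].
HN type (ℓ=3): μ^(1)=1; μ^(2)=1/3; μ^(3)=-3

((0, 0, 0, 0, 3, 2); (1, 1, 1, 0, 0, 0); (0, 1, 0, 1, 0, 0))


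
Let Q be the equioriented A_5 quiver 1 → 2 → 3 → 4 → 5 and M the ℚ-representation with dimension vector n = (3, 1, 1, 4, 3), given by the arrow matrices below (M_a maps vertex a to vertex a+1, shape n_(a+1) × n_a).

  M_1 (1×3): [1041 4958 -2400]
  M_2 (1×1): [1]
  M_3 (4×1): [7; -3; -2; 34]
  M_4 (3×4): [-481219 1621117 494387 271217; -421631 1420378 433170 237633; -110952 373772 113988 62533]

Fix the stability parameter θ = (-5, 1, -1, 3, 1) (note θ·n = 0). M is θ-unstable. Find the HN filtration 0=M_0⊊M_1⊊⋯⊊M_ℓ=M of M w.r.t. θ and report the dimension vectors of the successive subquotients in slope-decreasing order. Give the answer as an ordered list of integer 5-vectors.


Interval decomposition of M: I[1,1]^2, I[1,5], I[4,4], I[4,5]^2.
HN type (ℓ=4): μ^(1)=3; μ^(2)=2; μ^(3)=0; μ^(4)=-5

((0, 0, 0, 1, 0); (0, 0, 0, 3, 3); (0, 1, 1, 0, 0); (3, 0, 0, 0, 0))


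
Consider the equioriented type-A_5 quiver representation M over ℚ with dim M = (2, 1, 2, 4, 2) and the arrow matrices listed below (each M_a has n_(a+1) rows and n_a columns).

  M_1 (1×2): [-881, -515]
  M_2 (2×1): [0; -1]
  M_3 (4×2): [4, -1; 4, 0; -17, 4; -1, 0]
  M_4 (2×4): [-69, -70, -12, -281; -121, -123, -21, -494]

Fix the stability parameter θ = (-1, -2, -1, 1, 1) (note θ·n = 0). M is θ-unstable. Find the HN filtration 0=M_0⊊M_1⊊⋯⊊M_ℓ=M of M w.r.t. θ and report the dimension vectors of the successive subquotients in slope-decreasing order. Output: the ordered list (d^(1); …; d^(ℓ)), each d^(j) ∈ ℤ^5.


Barcode: M ≅ I[1,1], I[1,5], I[3,5], I[4,4]^2. HN layers by μ_θ (3 steps, strictly decreasing):
  μ^(1)=1; μ^(2)=-1; μ^(3)=-3/2

((0, 0, 0, 4, 2); (1, 0, 2, 0, 0); (1, 1, 0, 0, 0))


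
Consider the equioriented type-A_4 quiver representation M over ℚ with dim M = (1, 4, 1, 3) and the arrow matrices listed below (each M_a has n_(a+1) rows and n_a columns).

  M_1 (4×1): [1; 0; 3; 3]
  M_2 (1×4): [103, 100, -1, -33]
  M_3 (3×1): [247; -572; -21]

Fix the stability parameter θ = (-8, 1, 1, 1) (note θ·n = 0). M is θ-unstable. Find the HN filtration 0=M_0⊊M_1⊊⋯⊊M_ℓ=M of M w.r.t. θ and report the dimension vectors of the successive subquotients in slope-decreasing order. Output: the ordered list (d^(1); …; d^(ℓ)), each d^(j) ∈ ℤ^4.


Interval decomposition of M: I[1,4], I[2,2]^3, I[4,4]^2.
HN type (ℓ=2): μ^(1)=1; μ^(2)=-8

((0, 4, 1, 3); (1, 0, 0, 0))


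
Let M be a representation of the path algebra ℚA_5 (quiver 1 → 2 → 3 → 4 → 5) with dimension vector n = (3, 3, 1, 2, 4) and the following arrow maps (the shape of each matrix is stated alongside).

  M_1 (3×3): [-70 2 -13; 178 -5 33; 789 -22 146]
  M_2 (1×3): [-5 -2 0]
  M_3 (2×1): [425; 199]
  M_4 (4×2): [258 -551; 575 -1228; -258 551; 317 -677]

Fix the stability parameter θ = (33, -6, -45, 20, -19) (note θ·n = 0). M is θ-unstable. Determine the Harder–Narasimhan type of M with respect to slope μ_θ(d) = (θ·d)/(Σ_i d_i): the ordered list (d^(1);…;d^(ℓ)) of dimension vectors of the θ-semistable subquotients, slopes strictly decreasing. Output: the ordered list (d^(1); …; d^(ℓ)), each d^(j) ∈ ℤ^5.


Barcode: M ≅ I[1,2]^2, I[1,5], I[4,5], I[5,5]^2. HN layers by μ_θ (4 steps, strictly decreasing):
  μ^(1)=27/2; μ^(2)=1/2; μ^(3)=-6; μ^(4)=-19

((2, 2, 0, 0, 0); (0, 0, 0, 2, 2); (1, 1, 1, 0, 0); (0, 0, 0, 0, 2))


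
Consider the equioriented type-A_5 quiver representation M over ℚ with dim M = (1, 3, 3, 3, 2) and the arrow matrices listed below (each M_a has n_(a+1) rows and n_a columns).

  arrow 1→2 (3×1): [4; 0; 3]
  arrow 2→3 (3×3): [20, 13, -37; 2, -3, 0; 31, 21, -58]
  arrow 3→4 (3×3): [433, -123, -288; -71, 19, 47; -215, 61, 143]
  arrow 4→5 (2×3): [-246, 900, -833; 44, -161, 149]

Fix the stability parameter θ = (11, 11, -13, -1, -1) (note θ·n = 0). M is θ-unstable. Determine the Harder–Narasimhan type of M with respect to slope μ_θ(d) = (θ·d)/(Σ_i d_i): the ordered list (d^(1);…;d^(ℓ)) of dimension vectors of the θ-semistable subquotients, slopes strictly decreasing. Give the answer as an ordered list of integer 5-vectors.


Via rank(M_{q-1}∘⋯∘M_p): M ≅ I[1,5], I[2,4], I[2,5].
μ_θ-semistable layers: μ^(1)=7/5; μ^(2)=-1

((1, 1, 1, 1, 1); (0, 2, 2, 2, 1))


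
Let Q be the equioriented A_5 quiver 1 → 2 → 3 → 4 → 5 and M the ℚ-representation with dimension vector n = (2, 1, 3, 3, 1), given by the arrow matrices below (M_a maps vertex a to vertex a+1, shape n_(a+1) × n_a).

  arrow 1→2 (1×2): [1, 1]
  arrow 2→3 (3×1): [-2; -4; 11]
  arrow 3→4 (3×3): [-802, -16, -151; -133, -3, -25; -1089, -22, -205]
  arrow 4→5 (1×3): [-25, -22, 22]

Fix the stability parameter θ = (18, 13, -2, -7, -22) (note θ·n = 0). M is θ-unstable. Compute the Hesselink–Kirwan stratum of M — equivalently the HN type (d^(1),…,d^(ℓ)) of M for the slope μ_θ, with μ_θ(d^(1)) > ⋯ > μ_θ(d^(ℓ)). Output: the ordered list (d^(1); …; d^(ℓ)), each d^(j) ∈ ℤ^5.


Via rank(M_{q-1}∘⋯∘M_p): M ≅ I[1,1], I[1,5], I[3,4]^2.
μ_θ-semistable layers: μ^(1)=18; μ^(2)=0; μ^(3)=-9/2

((1, 0, 0, 0, 0); (1, 1, 1, 1, 1); (0, 0, 2, 2, 0))


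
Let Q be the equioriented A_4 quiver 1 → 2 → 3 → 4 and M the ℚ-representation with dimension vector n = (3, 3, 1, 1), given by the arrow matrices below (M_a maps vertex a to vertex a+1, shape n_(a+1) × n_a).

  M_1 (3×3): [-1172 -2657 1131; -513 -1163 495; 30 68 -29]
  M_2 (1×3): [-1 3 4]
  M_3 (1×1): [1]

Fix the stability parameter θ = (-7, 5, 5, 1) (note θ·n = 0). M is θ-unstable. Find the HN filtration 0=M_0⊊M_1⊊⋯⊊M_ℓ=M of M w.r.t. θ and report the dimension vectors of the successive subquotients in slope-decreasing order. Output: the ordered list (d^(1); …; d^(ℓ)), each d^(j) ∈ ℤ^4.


Interval decomposition of M: I[1,2]^2, I[1,4].
HN type (ℓ=3): μ^(1)=5; μ^(2)=11/3; μ^(3)=-7

((0, 2, 0, 0); (0, 1, 1, 1); (3, 0, 0, 0))


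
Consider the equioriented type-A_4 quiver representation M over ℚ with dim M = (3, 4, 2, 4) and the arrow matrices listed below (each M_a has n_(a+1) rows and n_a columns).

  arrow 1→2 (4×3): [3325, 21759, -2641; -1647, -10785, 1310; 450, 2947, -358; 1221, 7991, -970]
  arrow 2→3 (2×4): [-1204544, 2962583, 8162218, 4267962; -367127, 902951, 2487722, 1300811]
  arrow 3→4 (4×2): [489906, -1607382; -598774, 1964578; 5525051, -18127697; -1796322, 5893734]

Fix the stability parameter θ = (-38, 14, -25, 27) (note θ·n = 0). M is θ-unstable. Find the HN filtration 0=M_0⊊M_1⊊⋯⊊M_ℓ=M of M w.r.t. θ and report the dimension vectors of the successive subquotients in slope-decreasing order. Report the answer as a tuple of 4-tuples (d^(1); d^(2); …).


Barcode: M ≅ I[1,2], I[1,3], I[1,4], I[2,2], I[4,4]^3. HN layers by μ_θ (4 steps, strictly decreasing):
  μ^(1)=27; μ^(2)=14; μ^(3)=-11/2; μ^(4)=-38

((0, 0, 0, 4); (0, 2, 0, 0); (0, 2, 2, 0); (3, 0, 0, 0))


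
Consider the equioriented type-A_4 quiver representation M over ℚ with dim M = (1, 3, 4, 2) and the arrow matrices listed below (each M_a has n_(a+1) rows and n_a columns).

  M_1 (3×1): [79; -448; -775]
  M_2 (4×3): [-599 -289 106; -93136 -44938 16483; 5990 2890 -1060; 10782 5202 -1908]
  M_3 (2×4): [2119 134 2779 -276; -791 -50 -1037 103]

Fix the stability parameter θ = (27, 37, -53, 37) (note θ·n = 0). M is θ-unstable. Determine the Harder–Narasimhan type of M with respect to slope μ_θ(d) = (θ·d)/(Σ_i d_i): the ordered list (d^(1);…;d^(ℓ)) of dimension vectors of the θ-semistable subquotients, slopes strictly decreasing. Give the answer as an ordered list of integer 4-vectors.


Via rank(M_{q-1}∘⋯∘M_p): M ≅ I[1,4], I[2,2], I[2,3], I[3,3], I[3,4].
μ_θ-semistable layers: μ^(1)=37; μ^(2)=11/3; μ^(3)=-8; μ^(4)=-53

((0, 1, 0, 2); (1, 1, 1, 0); (0, 1, 1, 0); (0, 0, 2, 0))


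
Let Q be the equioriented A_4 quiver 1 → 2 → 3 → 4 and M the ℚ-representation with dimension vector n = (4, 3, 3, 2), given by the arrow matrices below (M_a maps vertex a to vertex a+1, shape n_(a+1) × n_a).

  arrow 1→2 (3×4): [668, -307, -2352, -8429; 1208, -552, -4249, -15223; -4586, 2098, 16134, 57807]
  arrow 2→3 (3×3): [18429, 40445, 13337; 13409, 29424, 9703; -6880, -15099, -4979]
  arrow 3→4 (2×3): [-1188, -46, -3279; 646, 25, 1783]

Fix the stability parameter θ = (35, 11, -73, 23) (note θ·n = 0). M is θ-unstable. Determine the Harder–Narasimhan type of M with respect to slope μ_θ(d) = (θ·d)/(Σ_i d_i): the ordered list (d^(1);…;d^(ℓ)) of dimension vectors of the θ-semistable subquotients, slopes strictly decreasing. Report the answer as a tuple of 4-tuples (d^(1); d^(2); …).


Barcode: M ≅ I[1,1], I[1,3], I[1,4]^2. HN layers by μ_θ (3 steps, strictly decreasing):
  μ^(1)=35; μ^(2)=23; μ^(3)=-9

((1, 0, 0, 0); (0, 0, 0, 2); (3, 3, 3, 0))


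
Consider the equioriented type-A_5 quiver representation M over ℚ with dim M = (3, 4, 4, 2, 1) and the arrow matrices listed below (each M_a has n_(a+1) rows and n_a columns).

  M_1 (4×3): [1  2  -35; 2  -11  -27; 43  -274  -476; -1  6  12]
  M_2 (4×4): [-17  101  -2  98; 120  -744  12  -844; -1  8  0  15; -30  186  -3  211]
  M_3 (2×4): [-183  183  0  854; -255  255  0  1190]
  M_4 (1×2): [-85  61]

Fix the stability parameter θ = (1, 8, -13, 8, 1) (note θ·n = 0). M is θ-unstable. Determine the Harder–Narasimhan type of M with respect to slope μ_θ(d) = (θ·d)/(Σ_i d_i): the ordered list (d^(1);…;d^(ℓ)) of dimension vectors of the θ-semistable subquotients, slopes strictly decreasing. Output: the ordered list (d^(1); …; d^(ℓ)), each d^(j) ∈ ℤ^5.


Barcode: M ≅ I[1,2], I[1,3], I[1,4], I[2,3], I[3,3], I[4,5]. HN layers by μ_θ (6 steps, strictly decreasing):
  μ^(1)=8; μ^(2)=9/2; μ^(3)=1; μ^(4)=-4/3; μ^(5)=-5/2; μ^(6)=-13

((0, 1, 0, 1, 0); (0, 0, 0, 1, 1); (1, 0, 0, 0, 0); (2, 2, 2, 0, 0); (0, 1, 1, 0, 0); (0, 0, 1, 0, 0))


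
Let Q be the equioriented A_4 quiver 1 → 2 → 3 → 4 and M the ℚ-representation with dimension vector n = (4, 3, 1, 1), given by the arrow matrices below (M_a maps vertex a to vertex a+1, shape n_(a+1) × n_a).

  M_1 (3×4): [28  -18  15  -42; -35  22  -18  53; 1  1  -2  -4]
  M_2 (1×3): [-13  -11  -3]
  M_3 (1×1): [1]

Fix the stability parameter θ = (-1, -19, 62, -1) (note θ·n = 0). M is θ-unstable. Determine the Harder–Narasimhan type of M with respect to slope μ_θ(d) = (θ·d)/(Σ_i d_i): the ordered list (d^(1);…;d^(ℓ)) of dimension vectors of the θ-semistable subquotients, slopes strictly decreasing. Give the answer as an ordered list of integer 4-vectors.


Interval decomposition of M: I[1,1], I[1,2]^2, I[1,4].
HN type (ℓ=3): μ^(1)=61/2; μ^(2)=-1; μ^(3)=-10

((0, 0, 1, 1); (1, 0, 0, 0); (3, 3, 0, 0))


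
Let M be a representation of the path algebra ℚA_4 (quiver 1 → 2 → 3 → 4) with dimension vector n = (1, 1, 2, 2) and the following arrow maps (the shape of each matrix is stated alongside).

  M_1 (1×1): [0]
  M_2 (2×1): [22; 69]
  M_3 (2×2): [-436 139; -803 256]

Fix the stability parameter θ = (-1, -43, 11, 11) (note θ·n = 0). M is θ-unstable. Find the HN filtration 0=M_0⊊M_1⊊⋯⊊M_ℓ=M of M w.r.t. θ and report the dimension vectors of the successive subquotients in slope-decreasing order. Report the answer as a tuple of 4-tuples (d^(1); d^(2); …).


Barcode: M ≅ I[1,1], I[2,4], I[3,4]. HN layers by μ_θ (3 steps, strictly decreasing):
  μ^(1)=11; μ^(2)=-1; μ^(3)=-43

((0, 0, 2, 2); (1, 0, 0, 0); (0, 1, 0, 0))


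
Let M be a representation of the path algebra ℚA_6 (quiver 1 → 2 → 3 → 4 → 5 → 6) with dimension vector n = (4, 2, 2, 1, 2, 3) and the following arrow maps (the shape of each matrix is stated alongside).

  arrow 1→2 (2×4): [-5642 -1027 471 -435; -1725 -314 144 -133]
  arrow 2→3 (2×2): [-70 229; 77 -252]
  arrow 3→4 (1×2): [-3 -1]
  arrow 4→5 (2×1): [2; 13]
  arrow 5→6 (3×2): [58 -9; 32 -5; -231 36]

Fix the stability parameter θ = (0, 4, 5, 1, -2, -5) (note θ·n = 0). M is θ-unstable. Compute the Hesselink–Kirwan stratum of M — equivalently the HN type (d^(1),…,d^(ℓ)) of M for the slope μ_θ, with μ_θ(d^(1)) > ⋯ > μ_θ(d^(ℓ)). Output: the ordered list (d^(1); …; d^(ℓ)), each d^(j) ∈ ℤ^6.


Interval decomposition of M: I[1,1]^2, I[1,3], I[1,6], I[5,6], I[6,6].
HN type (ℓ=6): μ^(1)=5; μ^(2)=4; μ^(3)=3/5; μ^(4)=0; μ^(5)=-7/2; μ^(6)=-5

((0, 0, 1, 0, 0, 0); (0, 1, 0, 0, 0, 0); (0, 1, 1, 1, 1, 1); (4, 0, 0, 0, 0, 0); (0, 0, 0, 0, 1, 1); (0, 0, 0, 0, 0, 1))


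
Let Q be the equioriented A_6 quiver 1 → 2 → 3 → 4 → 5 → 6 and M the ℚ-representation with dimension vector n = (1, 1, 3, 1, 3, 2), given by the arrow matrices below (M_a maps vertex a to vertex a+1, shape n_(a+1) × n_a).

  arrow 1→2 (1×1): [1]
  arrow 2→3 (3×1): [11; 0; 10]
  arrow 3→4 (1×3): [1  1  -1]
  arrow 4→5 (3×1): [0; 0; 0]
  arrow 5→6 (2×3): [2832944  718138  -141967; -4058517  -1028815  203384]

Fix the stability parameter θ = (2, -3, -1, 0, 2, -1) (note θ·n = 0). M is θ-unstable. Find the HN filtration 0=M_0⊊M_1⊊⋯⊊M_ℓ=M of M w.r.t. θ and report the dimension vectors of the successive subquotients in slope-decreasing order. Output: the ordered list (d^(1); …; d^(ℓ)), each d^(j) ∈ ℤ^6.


Barcode: M ≅ I[1,4], I[3,3]^2, I[5,5], I[5,6]^2. HN layers by μ_θ (5 steps, strictly decreasing):
  μ^(1)=2; μ^(2)=1/2; μ^(3)=0; μ^(4)=-2/3; μ^(5)=-1

((0, 0, 0, 0, 1, 0); (0, 0, 0, 0, 2, 2); (0, 0, 0, 1, 0, 0); (1, 1, 1, 0, 0, 0); (0, 0, 2, 0, 0, 0))


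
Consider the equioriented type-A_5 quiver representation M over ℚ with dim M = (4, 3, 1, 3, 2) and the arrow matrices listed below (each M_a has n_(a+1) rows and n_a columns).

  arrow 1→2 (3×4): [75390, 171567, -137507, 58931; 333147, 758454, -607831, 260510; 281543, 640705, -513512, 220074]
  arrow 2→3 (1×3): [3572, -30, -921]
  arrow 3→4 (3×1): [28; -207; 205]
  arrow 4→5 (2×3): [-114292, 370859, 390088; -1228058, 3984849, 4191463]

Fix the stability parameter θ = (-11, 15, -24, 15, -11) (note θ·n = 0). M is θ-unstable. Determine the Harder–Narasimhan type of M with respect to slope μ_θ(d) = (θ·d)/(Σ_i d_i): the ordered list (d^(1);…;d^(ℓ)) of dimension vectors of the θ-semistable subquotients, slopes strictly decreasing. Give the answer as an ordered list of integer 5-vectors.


Barcode: M ≅ I[1,1], I[1,2]^2, I[1,5], I[4,4], I[4,5]. HN layers by μ_θ (4 steps, strictly decreasing):
  μ^(1)=15; μ^(2)=2; μ^(3)=-9/2; μ^(4)=-11

((0, 2, 0, 1, 0); (0, 0, 0, 2, 2); (0, 1, 1, 0, 0); (4, 0, 0, 0, 0))


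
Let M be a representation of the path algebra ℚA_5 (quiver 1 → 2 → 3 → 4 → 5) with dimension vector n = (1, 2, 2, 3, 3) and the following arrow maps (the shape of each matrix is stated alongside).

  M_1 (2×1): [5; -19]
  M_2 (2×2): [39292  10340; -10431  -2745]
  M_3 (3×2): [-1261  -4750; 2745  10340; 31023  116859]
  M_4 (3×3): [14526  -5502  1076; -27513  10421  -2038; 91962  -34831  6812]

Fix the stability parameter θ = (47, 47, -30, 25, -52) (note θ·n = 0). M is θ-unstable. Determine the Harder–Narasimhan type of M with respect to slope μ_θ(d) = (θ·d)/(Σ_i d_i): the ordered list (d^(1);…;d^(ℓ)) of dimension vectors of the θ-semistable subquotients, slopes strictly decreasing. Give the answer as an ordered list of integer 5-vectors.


Barcode: M ≅ I[1,2], I[2,4], I[3,5], I[4,5], I[5,5]. HN layers by μ_θ (6 steps, strictly decreasing):
  μ^(1)=47; μ^(2)=25; μ^(3)=17/2; μ^(4)=-27/2; μ^(5)=-30; μ^(6)=-52

((1, 1, 0, 0, 0); (0, 0, 0, 1, 0); (0, 1, 1, 0, 0); (0, 0, 0, 2, 2); (0, 0, 1, 0, 0); (0, 0, 0, 0, 1))


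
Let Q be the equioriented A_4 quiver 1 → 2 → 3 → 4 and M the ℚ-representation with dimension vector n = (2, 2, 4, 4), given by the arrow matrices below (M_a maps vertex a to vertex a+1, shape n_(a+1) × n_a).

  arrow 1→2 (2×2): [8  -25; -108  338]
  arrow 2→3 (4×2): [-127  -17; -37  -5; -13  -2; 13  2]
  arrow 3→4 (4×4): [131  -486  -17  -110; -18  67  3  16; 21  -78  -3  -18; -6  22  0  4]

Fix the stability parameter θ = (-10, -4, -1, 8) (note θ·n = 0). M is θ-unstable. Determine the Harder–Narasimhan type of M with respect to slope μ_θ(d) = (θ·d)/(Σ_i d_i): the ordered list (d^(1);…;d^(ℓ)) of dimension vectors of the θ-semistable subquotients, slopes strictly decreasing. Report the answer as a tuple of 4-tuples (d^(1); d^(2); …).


Interval decomposition of M: I[1,3], I[1,4], I[3,3], I[3,4], I[4,4]^2.
HN type (ℓ=4): μ^(1)=8; μ^(2)=-1; μ^(3)=-4; μ^(4)=-10

((0, 0, 0, 4); (0, 0, 4, 0); (0, 2, 0, 0); (2, 0, 0, 0))


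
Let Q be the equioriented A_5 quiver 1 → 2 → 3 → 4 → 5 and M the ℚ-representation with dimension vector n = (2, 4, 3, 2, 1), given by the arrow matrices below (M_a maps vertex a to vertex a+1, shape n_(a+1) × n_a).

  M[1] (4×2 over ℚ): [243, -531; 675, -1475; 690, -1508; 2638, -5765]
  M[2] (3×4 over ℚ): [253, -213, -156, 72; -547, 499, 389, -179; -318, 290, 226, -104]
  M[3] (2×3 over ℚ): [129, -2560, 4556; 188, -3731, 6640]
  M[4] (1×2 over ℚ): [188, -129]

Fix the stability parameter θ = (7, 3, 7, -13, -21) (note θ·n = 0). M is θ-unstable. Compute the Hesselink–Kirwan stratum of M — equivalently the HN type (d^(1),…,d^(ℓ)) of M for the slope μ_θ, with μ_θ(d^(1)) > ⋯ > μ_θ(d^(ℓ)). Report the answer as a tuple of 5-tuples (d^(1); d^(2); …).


Interval decomposition of M: I[1,2], I[1,5], I[2,3], I[2,4].
HN type (ℓ=5): μ^(1)=7; μ^(2)=5; μ^(3)=3; μ^(4)=-1; μ^(5)=-17/5

((0, 0, 1, 0, 0); (1, 1, 0, 0, 0); (0, 1, 0, 0, 0); (0, 1, 1, 1, 0); (1, 1, 1, 1, 1))


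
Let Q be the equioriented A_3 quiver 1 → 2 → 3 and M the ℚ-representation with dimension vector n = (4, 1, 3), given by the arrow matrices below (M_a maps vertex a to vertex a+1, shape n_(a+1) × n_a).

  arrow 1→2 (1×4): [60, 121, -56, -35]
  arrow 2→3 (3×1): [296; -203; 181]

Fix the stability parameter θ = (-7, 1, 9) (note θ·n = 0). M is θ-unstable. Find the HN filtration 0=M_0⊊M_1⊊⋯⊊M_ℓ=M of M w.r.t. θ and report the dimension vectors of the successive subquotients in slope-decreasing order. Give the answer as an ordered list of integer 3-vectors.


Via rank(M_{q-1}∘⋯∘M_p): M ≅ I[1,1]^3, I[1,3], I[3,3]^2.
μ_θ-semistable layers: μ^(1)=9; μ^(2)=1; μ^(3)=-7

((0, 0, 3); (0, 1, 0); (4, 0, 0))


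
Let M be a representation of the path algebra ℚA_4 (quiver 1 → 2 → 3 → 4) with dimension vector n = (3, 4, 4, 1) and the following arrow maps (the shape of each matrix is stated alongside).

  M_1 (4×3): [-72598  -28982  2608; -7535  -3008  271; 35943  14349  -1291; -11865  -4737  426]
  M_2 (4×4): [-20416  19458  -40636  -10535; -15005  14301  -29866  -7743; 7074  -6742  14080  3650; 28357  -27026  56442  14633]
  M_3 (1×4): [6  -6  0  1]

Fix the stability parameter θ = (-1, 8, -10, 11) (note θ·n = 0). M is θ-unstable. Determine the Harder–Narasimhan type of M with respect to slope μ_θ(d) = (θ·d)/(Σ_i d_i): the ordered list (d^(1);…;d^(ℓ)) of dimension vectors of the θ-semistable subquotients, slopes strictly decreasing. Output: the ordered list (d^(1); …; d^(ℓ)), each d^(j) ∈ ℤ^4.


Barcode: M ≅ I[1,3]^2, I[1,4], I[2,3]. HN layers by μ_θ (2 steps, strictly decreasing):
  μ^(1)=11; μ^(2)=-1

((0, 0, 0, 1); (3, 4, 4, 0))


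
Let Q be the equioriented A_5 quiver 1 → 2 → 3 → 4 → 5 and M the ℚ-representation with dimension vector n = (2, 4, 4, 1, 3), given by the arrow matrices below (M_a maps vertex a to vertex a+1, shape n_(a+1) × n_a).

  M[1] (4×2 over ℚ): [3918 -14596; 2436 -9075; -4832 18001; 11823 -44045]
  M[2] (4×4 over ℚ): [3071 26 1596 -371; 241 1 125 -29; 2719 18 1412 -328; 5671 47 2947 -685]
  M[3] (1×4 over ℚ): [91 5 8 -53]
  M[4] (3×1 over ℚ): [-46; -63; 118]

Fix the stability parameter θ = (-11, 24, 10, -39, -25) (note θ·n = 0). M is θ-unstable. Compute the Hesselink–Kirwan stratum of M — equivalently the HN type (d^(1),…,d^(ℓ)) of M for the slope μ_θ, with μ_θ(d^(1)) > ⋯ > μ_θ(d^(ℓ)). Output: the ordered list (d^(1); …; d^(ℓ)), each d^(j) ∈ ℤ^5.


Barcode: M ≅ I[1,3], I[1,5], I[2,2], I[2,3], I[3,3], I[5,5]^2. HN layers by μ_θ (6 steps, strictly decreasing):
  μ^(1)=24; μ^(2)=17; μ^(3)=10; μ^(4)=-15/2; μ^(5)=-11; μ^(6)=-25

((0, 1, 0, 0, 0); (0, 2, 2, 0, 0); (0, 0, 1, 0, 0); (0, 1, 1, 1, 1); (2, 0, 0, 0, 0); (0, 0, 0, 0, 2))


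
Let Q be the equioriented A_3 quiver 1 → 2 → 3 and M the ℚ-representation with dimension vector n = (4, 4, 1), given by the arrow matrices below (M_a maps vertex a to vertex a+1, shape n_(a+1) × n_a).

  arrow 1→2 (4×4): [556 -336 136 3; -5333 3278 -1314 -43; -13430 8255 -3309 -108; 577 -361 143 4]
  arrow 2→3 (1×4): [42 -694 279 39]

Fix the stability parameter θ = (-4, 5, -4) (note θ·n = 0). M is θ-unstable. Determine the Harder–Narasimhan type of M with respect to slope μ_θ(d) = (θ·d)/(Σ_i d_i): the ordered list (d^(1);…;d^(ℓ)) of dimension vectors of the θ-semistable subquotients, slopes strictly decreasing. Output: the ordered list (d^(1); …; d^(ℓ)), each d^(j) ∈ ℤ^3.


Interval decomposition of M: I[1,2]^3, I[1,3].
HN type (ℓ=3): μ^(1)=5; μ^(2)=1/2; μ^(3)=-4

((0, 3, 0); (0, 1, 1); (4, 0, 0))


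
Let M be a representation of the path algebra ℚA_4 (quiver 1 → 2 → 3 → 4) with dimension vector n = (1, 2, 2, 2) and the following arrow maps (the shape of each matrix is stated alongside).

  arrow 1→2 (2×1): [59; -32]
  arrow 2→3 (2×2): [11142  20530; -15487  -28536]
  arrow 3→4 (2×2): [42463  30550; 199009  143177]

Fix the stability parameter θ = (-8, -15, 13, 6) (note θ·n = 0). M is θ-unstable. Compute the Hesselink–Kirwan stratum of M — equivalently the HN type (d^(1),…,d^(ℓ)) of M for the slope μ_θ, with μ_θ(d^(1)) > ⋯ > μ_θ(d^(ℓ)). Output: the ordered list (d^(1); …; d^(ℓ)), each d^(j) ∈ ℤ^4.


Via rank(M_{q-1}∘⋯∘M_p): M ≅ I[1,4], I[2,4].
μ_θ-semistable layers: μ^(1)=19/2; μ^(2)=-23/2; μ^(3)=-15

((0, 0, 2, 2); (1, 1, 0, 0); (0, 1, 0, 0))


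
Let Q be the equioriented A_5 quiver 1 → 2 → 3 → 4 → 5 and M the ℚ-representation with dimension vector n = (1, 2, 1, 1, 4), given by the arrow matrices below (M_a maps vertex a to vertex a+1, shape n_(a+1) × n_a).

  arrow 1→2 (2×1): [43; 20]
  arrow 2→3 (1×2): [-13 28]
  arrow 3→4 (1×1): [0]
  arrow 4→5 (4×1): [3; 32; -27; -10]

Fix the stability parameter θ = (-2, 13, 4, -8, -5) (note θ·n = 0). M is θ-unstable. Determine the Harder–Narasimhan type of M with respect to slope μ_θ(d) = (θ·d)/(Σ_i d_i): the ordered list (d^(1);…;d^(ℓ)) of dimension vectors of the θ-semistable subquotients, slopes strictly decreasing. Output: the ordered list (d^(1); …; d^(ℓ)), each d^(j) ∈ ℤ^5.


Via rank(M_{q-1}∘⋯∘M_p): M ≅ I[1,3], I[2,2], I[4,5], I[5,5]^3.
μ_θ-semistable layers: μ^(1)=13; μ^(2)=17/2; μ^(3)=-2; μ^(4)=-5; μ^(5)=-8

((0, 1, 0, 0, 0); (0, 1, 1, 0, 0); (1, 0, 0, 0, 0); (0, 0, 0, 0, 4); (0, 0, 0, 1, 0))


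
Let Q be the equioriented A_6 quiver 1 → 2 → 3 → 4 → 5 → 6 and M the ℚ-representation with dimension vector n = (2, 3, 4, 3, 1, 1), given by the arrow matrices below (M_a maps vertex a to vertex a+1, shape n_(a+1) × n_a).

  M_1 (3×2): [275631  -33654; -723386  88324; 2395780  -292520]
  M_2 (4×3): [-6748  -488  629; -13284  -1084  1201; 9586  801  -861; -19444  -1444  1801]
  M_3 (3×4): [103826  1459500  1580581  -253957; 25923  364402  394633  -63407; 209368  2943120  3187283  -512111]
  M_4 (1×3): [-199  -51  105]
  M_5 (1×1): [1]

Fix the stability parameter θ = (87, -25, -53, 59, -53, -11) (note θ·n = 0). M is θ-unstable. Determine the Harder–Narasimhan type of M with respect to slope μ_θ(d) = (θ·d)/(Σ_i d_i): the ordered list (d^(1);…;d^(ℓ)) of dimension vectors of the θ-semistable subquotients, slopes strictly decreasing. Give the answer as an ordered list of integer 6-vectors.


Interval decomposition of M: I[1,1], I[1,2], I[2,4], I[2,6], I[3,3]^2, I[4,4].
HN type (ℓ=6): μ^(1)=87; μ^(2)=59; μ^(3)=31; μ^(4)=-5/3; μ^(5)=-39; μ^(6)=-53

((1, 0, 0, 0, 0, 0); (0, 0, 0, 2, 0, 0); (1, 1, 0, 0, 0, 0); (0, 0, 0, 1, 1, 1); (0, 2, 2, 0, 0, 0); (0, 0, 2, 0, 0, 0))


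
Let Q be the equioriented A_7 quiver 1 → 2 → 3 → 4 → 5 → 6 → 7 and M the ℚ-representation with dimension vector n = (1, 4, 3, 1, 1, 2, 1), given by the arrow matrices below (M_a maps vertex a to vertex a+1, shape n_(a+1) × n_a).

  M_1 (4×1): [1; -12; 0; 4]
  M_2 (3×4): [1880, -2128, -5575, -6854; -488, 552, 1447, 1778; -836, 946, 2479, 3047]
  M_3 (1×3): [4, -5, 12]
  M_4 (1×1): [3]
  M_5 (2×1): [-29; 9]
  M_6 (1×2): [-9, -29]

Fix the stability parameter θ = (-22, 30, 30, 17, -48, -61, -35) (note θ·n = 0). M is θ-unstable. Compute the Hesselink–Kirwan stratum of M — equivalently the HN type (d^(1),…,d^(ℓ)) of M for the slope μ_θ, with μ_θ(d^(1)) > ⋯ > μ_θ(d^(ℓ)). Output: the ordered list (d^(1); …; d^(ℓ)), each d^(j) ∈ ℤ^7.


Interval decomposition of M: I[1,2], I[2,2], I[2,3], I[2,6], I[3,3], I[6,7].
HN type (ℓ=5): μ^(1)=30; μ^(2)=-32/5; μ^(3)=-22; μ^(4)=-35; μ^(5)=-61

((0, 3, 2, 0, 0, 0, 0); (0, 1, 1, 1, 1, 1, 0); (1, 0, 0, 0, 0, 0, 0); (0, 0, 0, 0, 0, 0, 1); (0, 0, 0, 0, 0, 1, 0))


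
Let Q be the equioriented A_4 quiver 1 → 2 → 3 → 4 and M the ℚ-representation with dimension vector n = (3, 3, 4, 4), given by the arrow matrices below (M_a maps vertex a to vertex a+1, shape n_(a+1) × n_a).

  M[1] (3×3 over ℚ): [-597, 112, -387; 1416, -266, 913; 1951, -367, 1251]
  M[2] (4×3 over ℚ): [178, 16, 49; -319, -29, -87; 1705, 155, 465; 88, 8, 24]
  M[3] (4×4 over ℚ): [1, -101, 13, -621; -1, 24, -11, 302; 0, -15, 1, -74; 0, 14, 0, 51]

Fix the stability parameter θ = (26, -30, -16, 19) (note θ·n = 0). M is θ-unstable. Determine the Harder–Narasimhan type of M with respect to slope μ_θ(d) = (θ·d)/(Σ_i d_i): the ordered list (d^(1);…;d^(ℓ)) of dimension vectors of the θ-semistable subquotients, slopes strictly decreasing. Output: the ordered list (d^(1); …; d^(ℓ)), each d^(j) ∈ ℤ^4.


Interval decomposition of M: I[1,2], I[1,4]^2, I[3,4]^2.
HN type (ℓ=4): μ^(1)=19; μ^(2)=-2; μ^(3)=-20/3; μ^(4)=-16

((0, 0, 0, 4); (1, 1, 0, 0); (2, 2, 2, 0); (0, 0, 2, 0))


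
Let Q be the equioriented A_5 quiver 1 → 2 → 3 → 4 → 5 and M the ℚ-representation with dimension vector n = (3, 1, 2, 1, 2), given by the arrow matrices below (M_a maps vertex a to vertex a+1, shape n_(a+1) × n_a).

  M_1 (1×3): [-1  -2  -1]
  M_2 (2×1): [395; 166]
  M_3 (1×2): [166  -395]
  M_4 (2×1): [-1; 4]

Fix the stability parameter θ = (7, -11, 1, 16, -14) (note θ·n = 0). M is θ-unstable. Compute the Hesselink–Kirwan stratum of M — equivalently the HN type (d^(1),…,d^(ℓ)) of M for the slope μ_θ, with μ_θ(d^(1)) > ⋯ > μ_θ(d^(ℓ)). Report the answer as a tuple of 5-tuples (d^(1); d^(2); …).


Barcode: M ≅ I[1,1]^2, I[1,3], I[3,5], I[5,5]. HN layers by μ_θ (4 steps, strictly decreasing):
  μ^(1)=7; μ^(2)=1; μ^(3)=-2; μ^(4)=-14

((2, 0, 0, 0, 0); (0, 0, 2, 1, 1); (1, 1, 0, 0, 0); (0, 0, 0, 0, 1))


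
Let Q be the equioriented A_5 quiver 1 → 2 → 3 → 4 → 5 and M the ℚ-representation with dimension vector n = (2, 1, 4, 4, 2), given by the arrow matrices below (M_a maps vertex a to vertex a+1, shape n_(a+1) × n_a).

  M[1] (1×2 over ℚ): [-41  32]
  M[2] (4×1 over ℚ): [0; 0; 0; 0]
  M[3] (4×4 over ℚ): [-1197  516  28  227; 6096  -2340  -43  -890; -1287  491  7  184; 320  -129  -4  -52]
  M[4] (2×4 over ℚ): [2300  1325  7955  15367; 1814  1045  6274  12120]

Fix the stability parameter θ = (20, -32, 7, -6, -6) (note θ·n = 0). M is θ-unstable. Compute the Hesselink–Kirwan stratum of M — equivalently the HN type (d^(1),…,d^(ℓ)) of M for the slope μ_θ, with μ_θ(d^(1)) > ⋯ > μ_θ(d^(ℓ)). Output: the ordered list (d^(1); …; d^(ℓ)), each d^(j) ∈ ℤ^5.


Interval decomposition of M: I[1,1], I[1,2], I[3,4]^2, I[3,5]^2.
HN type (ℓ=4): μ^(1)=20; μ^(2)=1/2; μ^(3)=-5/3; μ^(4)=-6

((1, 0, 0, 0, 0); (0, 0, 2, 2, 0); (0, 0, 2, 2, 2); (1, 1, 0, 0, 0))


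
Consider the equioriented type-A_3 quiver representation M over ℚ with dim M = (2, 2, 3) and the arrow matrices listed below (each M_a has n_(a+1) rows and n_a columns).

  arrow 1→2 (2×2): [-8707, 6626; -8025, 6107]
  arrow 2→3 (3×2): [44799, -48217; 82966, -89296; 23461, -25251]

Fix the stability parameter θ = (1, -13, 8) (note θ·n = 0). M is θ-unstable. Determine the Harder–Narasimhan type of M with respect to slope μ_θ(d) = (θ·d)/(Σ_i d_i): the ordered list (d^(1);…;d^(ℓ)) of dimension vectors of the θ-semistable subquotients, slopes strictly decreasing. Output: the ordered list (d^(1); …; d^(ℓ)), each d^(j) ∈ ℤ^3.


Barcode: M ≅ I[1,3]^2, I[3,3]. HN layers by μ_θ (2 steps, strictly decreasing):
  μ^(1)=8; μ^(2)=-6

((0, 0, 3); (2, 2, 0))


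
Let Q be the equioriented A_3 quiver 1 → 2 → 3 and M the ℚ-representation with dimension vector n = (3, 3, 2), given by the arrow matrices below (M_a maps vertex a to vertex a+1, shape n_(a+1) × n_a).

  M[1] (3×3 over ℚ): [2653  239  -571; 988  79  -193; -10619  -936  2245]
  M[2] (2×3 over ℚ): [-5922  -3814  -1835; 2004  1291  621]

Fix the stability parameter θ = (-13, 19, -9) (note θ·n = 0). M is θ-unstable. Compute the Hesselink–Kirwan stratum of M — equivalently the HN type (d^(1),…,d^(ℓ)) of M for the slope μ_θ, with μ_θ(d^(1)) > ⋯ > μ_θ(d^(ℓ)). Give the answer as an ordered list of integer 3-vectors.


Interval decomposition of M: I[1,2], I[1,3]^2.
HN type (ℓ=3): μ^(1)=19; μ^(2)=5; μ^(3)=-13

((0, 1, 0); (0, 2, 2); (3, 0, 0))


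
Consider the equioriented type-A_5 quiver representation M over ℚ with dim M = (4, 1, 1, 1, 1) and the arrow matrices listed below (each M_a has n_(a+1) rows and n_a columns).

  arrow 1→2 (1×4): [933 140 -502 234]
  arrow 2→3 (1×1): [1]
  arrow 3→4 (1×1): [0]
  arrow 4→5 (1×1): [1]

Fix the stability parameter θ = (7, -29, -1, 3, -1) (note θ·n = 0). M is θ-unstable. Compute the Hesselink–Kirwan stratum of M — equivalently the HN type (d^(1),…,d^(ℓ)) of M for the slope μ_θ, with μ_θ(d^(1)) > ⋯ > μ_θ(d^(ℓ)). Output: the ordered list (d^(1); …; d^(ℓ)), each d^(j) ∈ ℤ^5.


Via rank(M_{q-1}∘⋯∘M_p): M ≅ I[1,1]^3, I[1,3], I[4,5].
μ_θ-semistable layers: μ^(1)=7; μ^(2)=1; μ^(3)=-1; μ^(4)=-11

((3, 0, 0, 0, 0); (0, 0, 0, 1, 1); (0, 0, 1, 0, 0); (1, 1, 0, 0, 0))


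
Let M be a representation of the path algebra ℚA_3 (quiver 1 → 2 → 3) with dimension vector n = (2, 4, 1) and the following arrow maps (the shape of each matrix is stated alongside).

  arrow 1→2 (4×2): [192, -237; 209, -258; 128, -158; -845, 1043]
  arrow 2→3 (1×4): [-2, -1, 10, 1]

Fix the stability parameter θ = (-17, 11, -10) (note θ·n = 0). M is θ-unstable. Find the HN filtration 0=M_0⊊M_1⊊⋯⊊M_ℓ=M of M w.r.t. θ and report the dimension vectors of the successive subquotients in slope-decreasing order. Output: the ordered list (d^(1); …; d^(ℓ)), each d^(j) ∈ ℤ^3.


Via rank(M_{q-1}∘⋯∘M_p): M ≅ I[1,2], I[1,3], I[2,2]^2.
μ_θ-semistable layers: μ^(1)=11; μ^(2)=1/2; μ^(3)=-17

((0, 3, 0); (0, 1, 1); (2, 0, 0))


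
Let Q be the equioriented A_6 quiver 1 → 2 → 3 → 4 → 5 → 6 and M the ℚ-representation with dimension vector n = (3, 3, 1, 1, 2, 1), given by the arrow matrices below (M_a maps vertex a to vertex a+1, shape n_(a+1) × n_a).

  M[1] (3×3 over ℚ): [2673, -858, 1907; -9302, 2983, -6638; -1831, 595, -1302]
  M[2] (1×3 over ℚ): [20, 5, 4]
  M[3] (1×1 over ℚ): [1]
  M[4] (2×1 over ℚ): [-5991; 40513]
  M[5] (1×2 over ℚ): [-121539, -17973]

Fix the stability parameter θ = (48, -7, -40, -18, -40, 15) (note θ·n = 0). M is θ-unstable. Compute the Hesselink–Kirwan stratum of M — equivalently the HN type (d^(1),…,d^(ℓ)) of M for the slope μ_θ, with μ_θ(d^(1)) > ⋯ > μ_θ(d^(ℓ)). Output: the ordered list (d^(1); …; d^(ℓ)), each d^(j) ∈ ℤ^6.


Via rank(M_{q-1}∘⋯∘M_p): M ≅ I[1,2]^2, I[1,5], I[5,6].
μ_θ-semistable layers: μ^(1)=41/2; μ^(2)=15; μ^(3)=-57/5; μ^(4)=-40

((2, 2, 0, 0, 0, 0); (0, 0, 0, 0, 0, 1); (1, 1, 1, 1, 1, 0); (0, 0, 0, 0, 1, 0))


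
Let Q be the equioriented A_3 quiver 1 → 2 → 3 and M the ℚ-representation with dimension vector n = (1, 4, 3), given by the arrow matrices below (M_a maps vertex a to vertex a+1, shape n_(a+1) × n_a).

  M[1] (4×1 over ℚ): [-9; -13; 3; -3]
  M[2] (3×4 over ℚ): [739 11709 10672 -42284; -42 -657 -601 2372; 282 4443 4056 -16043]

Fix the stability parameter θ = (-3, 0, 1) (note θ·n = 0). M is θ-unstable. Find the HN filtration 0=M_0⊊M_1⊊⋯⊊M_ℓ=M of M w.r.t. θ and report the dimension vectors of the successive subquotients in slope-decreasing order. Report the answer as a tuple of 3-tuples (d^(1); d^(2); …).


Interval decomposition of M: I[1,2], I[2,3]^3.
HN type (ℓ=3): μ^(1)=1; μ^(2)=0; μ^(3)=-3

((0, 0, 3); (0, 4, 0); (1, 0, 0))


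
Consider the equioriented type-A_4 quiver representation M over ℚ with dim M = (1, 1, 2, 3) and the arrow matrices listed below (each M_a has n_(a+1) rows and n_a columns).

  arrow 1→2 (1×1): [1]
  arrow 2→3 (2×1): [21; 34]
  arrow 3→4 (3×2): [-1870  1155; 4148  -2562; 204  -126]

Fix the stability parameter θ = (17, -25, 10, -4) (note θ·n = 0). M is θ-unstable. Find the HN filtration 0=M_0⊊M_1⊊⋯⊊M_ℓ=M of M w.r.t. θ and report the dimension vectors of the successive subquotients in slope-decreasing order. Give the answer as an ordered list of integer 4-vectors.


Via rank(M_{q-1}∘⋯∘M_p): M ≅ I[1,3], I[3,4], I[4,4]^2.
μ_θ-semistable layers: μ^(1)=10; μ^(2)=3; μ^(3)=-4

((0, 0, 1, 0); (0, 0, 1, 1); (1, 1, 0, 2))


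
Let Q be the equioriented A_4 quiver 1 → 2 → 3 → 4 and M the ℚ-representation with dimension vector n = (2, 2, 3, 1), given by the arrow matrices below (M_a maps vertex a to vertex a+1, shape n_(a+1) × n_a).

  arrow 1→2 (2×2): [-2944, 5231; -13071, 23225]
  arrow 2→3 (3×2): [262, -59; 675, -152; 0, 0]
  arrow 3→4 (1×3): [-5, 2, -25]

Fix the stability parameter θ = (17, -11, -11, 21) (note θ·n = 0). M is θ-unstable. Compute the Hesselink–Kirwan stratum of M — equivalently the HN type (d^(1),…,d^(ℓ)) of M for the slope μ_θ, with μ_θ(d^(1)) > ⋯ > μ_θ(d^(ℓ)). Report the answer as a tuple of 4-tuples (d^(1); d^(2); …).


Via rank(M_{q-1}∘⋯∘M_p): M ≅ I[1,3], I[1,4], I[3,3].
μ_θ-semistable layers: μ^(1)=21; μ^(2)=-5/3; μ^(3)=-11

((0, 0, 0, 1); (2, 2, 2, 0); (0, 0, 1, 0))


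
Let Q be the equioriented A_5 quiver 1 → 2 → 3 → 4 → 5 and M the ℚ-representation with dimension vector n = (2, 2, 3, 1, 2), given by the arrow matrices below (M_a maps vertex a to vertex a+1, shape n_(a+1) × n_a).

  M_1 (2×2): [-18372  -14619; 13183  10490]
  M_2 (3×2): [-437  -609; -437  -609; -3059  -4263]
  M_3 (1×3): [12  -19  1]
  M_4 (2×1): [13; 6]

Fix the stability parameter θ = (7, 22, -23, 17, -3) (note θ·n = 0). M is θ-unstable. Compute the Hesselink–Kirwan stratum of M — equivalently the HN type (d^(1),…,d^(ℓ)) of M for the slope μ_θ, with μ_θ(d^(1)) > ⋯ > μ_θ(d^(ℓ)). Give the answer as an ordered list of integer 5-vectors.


Via rank(M_{q-1}∘⋯∘M_p): M ≅ I[1,2], I[1,3], I[3,3], I[3,5], I[5,5].
μ_θ-semistable layers: μ^(1)=22; μ^(2)=7; μ^(3)=2; μ^(4)=-3; μ^(5)=-23

((0, 1, 0, 0, 0); (1, 0, 0, 1, 1); (1, 1, 1, 0, 0); (0, 0, 0, 0, 1); (0, 0, 2, 0, 0))
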